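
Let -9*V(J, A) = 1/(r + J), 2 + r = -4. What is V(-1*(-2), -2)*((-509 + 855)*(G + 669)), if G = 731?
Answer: 121100/9 ≈ 13456.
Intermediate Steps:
r = -6 (r = -2 - 4 = -6)
V(J, A) = -1/(9*(-6 + J))
V(-1*(-2), -2)*((-509 + 855)*(G + 669)) = (-1/(-54 + 9*(-1*(-2))))*((-509 + 855)*(731 + 669)) = (-1/(-54 + 9*2))*(346*1400) = -1/(-54 + 18)*484400 = -1/(-36)*484400 = -1*(-1/36)*484400 = (1/36)*484400 = 121100/9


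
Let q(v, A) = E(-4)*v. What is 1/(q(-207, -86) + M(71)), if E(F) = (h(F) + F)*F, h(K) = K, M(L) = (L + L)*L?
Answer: 1/3458 ≈ 0.00028918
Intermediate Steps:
M(L) = 2*L**2 (M(L) = (2*L)*L = 2*L**2)
E(F) = 2*F**2 (E(F) = (F + F)*F = (2*F)*F = 2*F**2)
q(v, A) = 32*v (q(v, A) = (2*(-4)**2)*v = (2*16)*v = 32*v)
1/(q(-207, -86) + M(71)) = 1/(32*(-207) + 2*71**2) = 1/(-6624 + 2*5041) = 1/(-6624 + 10082) = 1/3458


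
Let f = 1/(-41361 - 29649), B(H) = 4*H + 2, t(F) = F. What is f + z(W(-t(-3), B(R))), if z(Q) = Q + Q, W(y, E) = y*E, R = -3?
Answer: -4260601/71010 ≈ -60.000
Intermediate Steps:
B(H) = 2 + 4*H
W(y, E) = E*y
z(Q) = 2*Q
f = -1/71010 (f = 1/(-71010) = -1/71010 ≈ -1.4083e-5)
f + z(W(-t(-3), B(R))) = -1/71010 + 2*((2 + 4*(-3))*(-1*(-3))) = -1/71010 + 2*((2 - 12)*3) = -1/71010 + 2*(-10*3) = -1/71010 + 2*(-30) = -1/71010 - 60 = -4260601/71010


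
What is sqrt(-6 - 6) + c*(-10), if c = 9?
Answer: -90 + 2*I*sqrt(3) ≈ -90.0 + 3.4641*I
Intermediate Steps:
sqrt(-6 - 6) + c*(-10) = sqrt(-6 - 6) + 9*(-10) = sqrt(-12) - 90 = 2*I*sqrt(3) - 90 = -90 + 2*I*sqrt(3)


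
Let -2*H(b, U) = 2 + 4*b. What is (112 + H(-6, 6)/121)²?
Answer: 1520289/121 ≈ 12564.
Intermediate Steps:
H(b, U) = -1 - 2*b (H(b, U) = -(2 + 4*b)/2 = -1 - 2*b)
(112 + H(-6, 6)/121)² = (112 + (-1 - 2*(-6))/121)² = (112 + (-1 + 12)*(1/121))² = (112 + 11*(1/121))² = (112 + 1/11)² = (1233/11)² = 1520289/121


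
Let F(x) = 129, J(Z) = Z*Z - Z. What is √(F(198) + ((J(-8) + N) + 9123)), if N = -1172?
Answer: 2*√2038 ≈ 90.288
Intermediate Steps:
J(Z) = Z² - Z
√(F(198) + ((J(-8) + N) + 9123)) = √(129 + ((-8*(-1 - 8) - 1172) + 9123)) = √(129 + ((-8*(-9) - 1172) + 9123)) = √(129 + ((72 - 1172) + 9123)) = √(129 + (-1100 + 9123)) = √(129 + 8023) = √8152 = 2*√2038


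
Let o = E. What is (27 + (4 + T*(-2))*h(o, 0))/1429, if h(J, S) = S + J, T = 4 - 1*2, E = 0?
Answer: 27/1429 ≈ 0.018894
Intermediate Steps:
o = 0
T = 2 (T = 4 - 2 = 2)
h(J, S) = J + S
(27 + (4 + T*(-2))*h(o, 0))/1429 = (27 + (4 + 2*(-2))*(0 + 0))/1429 = (27 + (4 - 4)*0)*(1/1429) = (27 + 0*0)*(1/1429) = (27 + 0)*(1/1429) = 27*(1/1429) = 27/1429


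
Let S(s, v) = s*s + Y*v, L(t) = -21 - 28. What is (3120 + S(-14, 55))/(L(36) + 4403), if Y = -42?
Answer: 503/2177 ≈ 0.23105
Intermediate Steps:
L(t) = -49
S(s, v) = s**2 - 42*v (S(s, v) = s*s - 42*v = s**2 - 42*v)
(3120 + S(-14, 55))/(L(36) + 4403) = (3120 + ((-14)**2 - 42*55))/(-49 + 4403) = (3120 + (196 - 2310))/4354 = (3120 - 2114)*(1/4354) = 1006*(1/4354) = 503/2177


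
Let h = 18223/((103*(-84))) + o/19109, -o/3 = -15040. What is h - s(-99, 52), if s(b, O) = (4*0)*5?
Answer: 42154933/165331068 ≈ 0.25497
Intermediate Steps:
o = 45120 (o = -3*(-15040) = 45120)
s(b, O) = 0 (s(b, O) = 0*5 = 0)
h = 42154933/165331068 (h = 18223/((103*(-84))) + 45120/19109 = 18223/(-8652) + 45120*(1/19109) = 18223*(-1/8652) + 45120/19109 = -18223/8652 + 45120/19109 = 42154933/165331068 ≈ 0.25497)
h - s(-99, 52) = 42154933/165331068 - 1*0 = 42154933/165331068 + 0 = 42154933/165331068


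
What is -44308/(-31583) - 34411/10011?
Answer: -643235225/316177413 ≈ -2.0344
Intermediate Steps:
-44308/(-31583) - 34411/10011 = -44308*(-1/31583) - 34411*1/10011 = 44308/31583 - 34411/10011 = -643235225/316177413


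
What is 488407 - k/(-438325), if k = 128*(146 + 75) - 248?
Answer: 42816205263/87665 ≈ 4.8841e+5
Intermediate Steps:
k = 28040 (k = 128*221 - 248 = 28288 - 248 = 28040)
488407 - k/(-438325) = 488407 - 28040/(-438325) = 488407 - 28040*(-1)/438325 = 488407 - 1*(-5608/87665) = 488407 + 5608/87665 = 42816205263/87665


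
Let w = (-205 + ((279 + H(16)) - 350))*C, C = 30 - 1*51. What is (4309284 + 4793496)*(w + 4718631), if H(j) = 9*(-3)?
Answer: 43010580883320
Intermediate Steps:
H(j) = -27
C = -21 (C = 30 - 51 = -21)
w = 6363 (w = (-205 + ((279 - 27) - 350))*(-21) = (-205 + (252 - 350))*(-21) = (-205 - 98)*(-21) = -303*(-21) = 6363)
(4309284 + 4793496)*(w + 4718631) = (4309284 + 4793496)*(6363 + 4718631) = 9102780*4724994 = 43010580883320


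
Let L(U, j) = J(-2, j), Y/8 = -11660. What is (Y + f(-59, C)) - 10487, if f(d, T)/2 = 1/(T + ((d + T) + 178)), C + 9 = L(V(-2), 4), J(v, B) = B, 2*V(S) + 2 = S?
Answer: -11310601/109 ≈ -1.0377e+5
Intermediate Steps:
Y = -93280 (Y = 8*(-11660) = -93280)
V(S) = -1 + S/2
L(U, j) = j
C = -5 (C = -9 + 4 = -5)
f(d, T) = 2/(178 + d + 2*T) (f(d, T) = 2/(T + ((d + T) + 178)) = 2/(T + ((T + d) + 178)) = 2/(T + (178 + T + d)) = 2/(178 + d + 2*T))
(Y + f(-59, C)) - 10487 = (-93280 + 2/(178 - 59 + 2*(-5))) - 10487 = (-93280 + 2/(178 - 59 - 10)) - 10487 = (-93280 + 2/109) - 10487 = -10167518/109 - 10487 = -11310601/109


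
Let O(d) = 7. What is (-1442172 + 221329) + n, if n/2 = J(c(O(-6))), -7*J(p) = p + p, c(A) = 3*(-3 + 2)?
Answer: -8545889/7 ≈ -1.2208e+6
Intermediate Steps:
c(A) = -3 (c(A) = 3*(-1) = -3)
J(p) = -2*p/7 (J(p) = -(p + p)/7 = -2*p/7)
n = 12/7 (n = 2*(-2/7*(-3)) = 2*(6/7) = 12/7 ≈ 1.7143)
(-1442172 + 221329) + n = (-1442172 + 221329) + 12/7 = -1220843 + 12/7 = -8545889/7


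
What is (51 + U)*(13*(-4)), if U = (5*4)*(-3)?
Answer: 468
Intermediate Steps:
U = -60 (U = 20*(-3) = -60)
(51 + U)*(13*(-4)) = (51 - 60)*(13*(-4)) = -9*(-52) = 468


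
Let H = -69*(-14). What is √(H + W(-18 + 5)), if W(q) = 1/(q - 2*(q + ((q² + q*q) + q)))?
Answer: √7999433/91 ≈ 31.081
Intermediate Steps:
H = 966
W(q) = 1/(-4*q² - 3*q) (W(q) = 1/(q - 2*(q + ((q² + q²) + q))) = 1/(q - 2*(q + (2*q² + q))) = 1/(q - 2*(q + (q + 2*q²))) = 1/(q - 2*(2*q + 2*q²)) = 1/(q + (-4*q - 4*q²)) = 1/(-4*q² - 3*q))
√(H + W(-18 + 5)) = √(966 - 1/((-18 + 5)*(3 + 4*(-18 + 5)))) = √(966 - 1/(-13*(3 + 4*(-13)))) = √(966 - 1*(-1/13)/(3 - 52)) = √(966 - 1*(-1/13)/(-49)) = √(966 - 1*(-1/13)*(-1/49)) = √(966 - 1/637) = √(615341/637) = √7999433/91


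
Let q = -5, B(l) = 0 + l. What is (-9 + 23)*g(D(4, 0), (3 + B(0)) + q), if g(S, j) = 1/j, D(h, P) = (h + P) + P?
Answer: -7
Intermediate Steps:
B(l) = l
D(h, P) = h + 2*P (D(h, P) = (P + h) + P = h + 2*P)
(-9 + 23)*g(D(4, 0), (3 + B(0)) + q) = (-9 + 23)/((3 + 0) - 5) = 14/(3 - 5) = 14/(-2) = 14*(-1/2) = -7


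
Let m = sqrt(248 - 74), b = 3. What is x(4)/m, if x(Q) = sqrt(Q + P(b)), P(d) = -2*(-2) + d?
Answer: sqrt(1914)/174 ≈ 0.25143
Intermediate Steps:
P(d) = 4 + d
m = sqrt(174) ≈ 13.191
x(Q) = sqrt(7 + Q) (x(Q) = sqrt(Q + (4 + 3)) = sqrt(Q + 7) = sqrt(7 + Q))
x(4)/m = sqrt(7 + 4)/(sqrt(174)) = sqrt(11)*(sqrt(174)/174) = sqrt(1914)/174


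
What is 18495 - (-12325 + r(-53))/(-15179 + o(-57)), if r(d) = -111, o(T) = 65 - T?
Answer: 278466779/15057 ≈ 18494.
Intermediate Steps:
18495 - (-12325 + r(-53))/(-15179 + o(-57)) = 18495 - (-12325 - 111)/(-15179 + (65 - 1*(-57))) = 18495 - (-12436)/(-15179 + (65 + 57)) = 18495 - (-12436)/(-15179 + 122) = 18495 - (-12436)/(-15057) = 18495 - (-12436)*(-1)/15057 = 18495 - 1*12436/15057 = 18495 - 12436/15057 = 278466779/15057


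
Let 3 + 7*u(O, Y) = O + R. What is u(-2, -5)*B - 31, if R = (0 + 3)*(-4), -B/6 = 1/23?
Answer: -4889/161 ≈ -30.366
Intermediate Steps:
B = -6/23 ≈ -0.26087
R = -12 (R = 3*(-4) = -12)
u(O, Y) = -15/7 + O/7 (u(O, Y) = -3/7 + (O - 12)/7 = -3/7 + (-12 + O)/7 = -3/7 + (-12/7 + O/7) = -15/7 + O/7)
u(-2, -5)*B - 31 = (-15/7 + (⅐)*(-2))*(-6/23) - 31 = (-15/7 - 2/7)*(-6/23) - 31 = -17/7*(-6/23) - 31 = 102/161 - 31 = -4889/161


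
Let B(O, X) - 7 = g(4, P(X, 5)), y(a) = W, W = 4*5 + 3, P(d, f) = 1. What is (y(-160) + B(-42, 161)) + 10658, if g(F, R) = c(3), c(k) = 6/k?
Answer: 10690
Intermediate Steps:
W = 23 (W = 20 + 3 = 23)
y(a) = 23
g(F, R) = 2 (g(F, R) = 6/3 = 6*(⅓) = 2)
B(O, X) = 9 (B(O, X) = 7 + 2 = 9)
(y(-160) + B(-42, 161)) + 10658 = (23 + 9) + 10658 = 32 + 10658 = 10690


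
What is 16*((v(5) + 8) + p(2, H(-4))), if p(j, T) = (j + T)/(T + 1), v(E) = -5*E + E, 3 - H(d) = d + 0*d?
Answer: -174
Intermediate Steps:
H(d) = 3 - d (H(d) = 3 - (d + 0*d) = 3 - (d + 0) = 3 - d)
v(E) = -4*E
p(j, T) = (T + j)/(1 + T)
16*((v(5) + 8) + p(2, H(-4))) = 16*((-4*5 + 8) + ((3 - 1*(-4)) + 2)/(1 + (3 - 1*(-4)))) = 16*((-20 + 8) + ((3 + 4) + 2)/(1 + (3 + 4))) = 16*(-12 + (7 + 2)/(1 + 7)) = 16*(-12 + 9/8) = 16*(-87/8) = -174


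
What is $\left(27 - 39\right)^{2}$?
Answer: $144$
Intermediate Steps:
$\left(27 - 39\right)^{2} = \left(-12\right)^{2} = 144$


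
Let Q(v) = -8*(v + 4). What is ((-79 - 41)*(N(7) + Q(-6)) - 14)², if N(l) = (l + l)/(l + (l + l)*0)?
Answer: 4726276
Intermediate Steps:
N(l) = 2 (N(l) = (2*l)/(l + (2*l)*0) = (2*l)/(l + 0) = (2*l)/l = 2)
Q(v) = -32 - 8*v (Q(v) = -8*(4 + v) = -32 - 8*v)
((-79 - 41)*(N(7) + Q(-6)) - 14)² = ((-79 - 41)*(2 + (-32 - 8*(-6))) - 14)² = (-120*(2 + (-32 + 48)) - 14)² = (-120*(2 + 16) - 14)² = (-120*18 - 14)² = (-2160 - 14)² = (-2174)² = 4726276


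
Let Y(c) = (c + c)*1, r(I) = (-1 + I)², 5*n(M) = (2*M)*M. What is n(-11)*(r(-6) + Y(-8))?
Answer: 7986/5 ≈ 1597.2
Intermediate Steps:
n(M) = 2*M²/5 (n(M) = ((2*M)*M)/5 = (2*M²)/5 = 2*M²/5)
Y(c) = 2*c (Y(c) = (2*c)*1 = 2*c)
n(-11)*(r(-6) + Y(-8)) = ((⅖)*(-11)²)*((-1 - 6)² + 2*(-8)) = ((⅖)*121)*((-7)² - 16) = 242*(49 - 16)/5 = (242/5)*33 = 7986/5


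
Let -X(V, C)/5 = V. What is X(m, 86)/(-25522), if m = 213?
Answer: 1065/25522 ≈ 0.041729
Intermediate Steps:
X(V, C) = -5*V
X(m, 86)/(-25522) = -5*213/(-25522) = -1065*(-1/25522) = 1065/25522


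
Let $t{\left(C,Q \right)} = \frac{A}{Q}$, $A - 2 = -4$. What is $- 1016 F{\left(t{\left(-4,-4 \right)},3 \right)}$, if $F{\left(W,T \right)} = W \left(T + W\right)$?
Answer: $-1778$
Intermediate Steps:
$A = -2$ ($A = 2 - 4 = -2$)
$t{\left(C,Q \right)} = - \frac{2}{Q}$
$- 1016 F{\left(t{\left(-4,-4 \right)},3 \right)} = - 1016 - \frac{2}{-4} \left(3 - \frac{2}{-4}\right) = - 1016 \left(-2\right) \left(- \frac{1}{4}\right) \left(3 - - \frac{1}{2}\right) = - 1016 \frac{3 + \frac{1}{2}}{2} = - 1016 \cdot \frac{1}{2} \cdot \frac{7}{2} = \left(-1016\right) \frac{7}{4} = -1778$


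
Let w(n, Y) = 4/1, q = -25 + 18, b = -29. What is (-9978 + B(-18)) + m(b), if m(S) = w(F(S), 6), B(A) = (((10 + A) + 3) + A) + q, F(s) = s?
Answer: -10004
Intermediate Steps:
q = -7
w(n, Y) = 4 (w(n, Y) = 4*1 = 4)
B(A) = 6 + 2*A (B(A) = (((10 + A) + 3) + A) - 7 = ((13 + A) + A) - 7 = (13 + 2*A) - 7 = 6 + 2*A)
m(S) = 4
(-9978 + B(-18)) + m(b) = (-9978 + (6 + 2*(-18))) + 4 = (-9978 + (6 - 36)) + 4 = (-9978 - 30) + 4 = -10008 + 4 = -10004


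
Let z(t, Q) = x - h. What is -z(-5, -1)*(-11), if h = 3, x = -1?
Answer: -44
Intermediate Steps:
z(t, Q) = -4 (z(t, Q) = -1 - 1*3 = -1 - 3 = -4)
-z(-5, -1)*(-11) = -1*(-4)*(-11) = 4*(-11) = -44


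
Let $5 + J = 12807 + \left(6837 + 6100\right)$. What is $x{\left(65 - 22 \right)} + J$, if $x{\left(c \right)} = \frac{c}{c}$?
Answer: $25740$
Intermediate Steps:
$x{\left(c \right)} = 1$
$J = 25739$ ($J = -5 + \left(12807 + \left(6837 + 6100\right)\right) = -5 + \left(12807 + 12937\right) = -5 + 25744 = 25739$)
$x{\left(65 - 22 \right)} + J = 1 + 25739 = 25740$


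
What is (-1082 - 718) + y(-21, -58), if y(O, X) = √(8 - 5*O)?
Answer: -1800 + √113 ≈ -1789.4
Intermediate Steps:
(-1082 - 718) + y(-21, -58) = (-1082 - 718) + √(8 - 5*(-21)) = -1800 + √(8 + 105) = -1800 + √113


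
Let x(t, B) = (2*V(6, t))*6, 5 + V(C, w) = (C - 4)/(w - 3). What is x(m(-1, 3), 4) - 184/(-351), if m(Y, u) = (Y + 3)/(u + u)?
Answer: -24035/351 ≈ -68.476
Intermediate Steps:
V(C, w) = -5 + (-4 + C)/(-3 + w) (V(C, w) = -5 + (C - 4)/(w - 3) = -5 + (-4 + C)/(-3 + w))
m(Y, u) = (3 + Y)/(2*u) (m(Y, u) = (3 + Y)/((2*u)) = (3 + Y)*(1/(2*u)) = (3 + Y)/(2*u))
x(t, B) = 12*(17 - 5*t)/(-3 + t) (x(t, B) = (2*((11 + 6 - 5*t)/(-3 + t)))*6 = (2*((17 - 5*t)/(-3 + t)))*6 = (2*(17 - 5*t)/(-3 + t))*6 = 12*(17 - 5*t)/(-3 + t))
x(m(-1, 3), 4) - 184/(-351) = 12*(17 - 5*(3 - 1)/(2*3))/(-3 + (1/2)*(3 - 1)/3) - 184/(-351) = 12*(17 - 5*2/(2*3))/(-3 + (1/2)*(1/3)*2) - 184*(-1)/351 = 12*(17 - 5*1/3)/(-3 + 1/3) - 1*(-184/351) = 12*(17 - 5/3)/(-8/3) + 184/351 = 12*(-3/8)*(46/3) + 184/351 = -69 + 184/351 = -24035/351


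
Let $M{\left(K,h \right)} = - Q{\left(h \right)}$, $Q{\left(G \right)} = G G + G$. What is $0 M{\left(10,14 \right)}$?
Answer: $0$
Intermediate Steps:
$Q{\left(G \right)} = G + G^{2}$ ($Q{\left(G \right)} = G^{2} + G = G + G^{2}$)
$M{\left(K,h \right)} = - h \left(1 + h\right)$
$0 M{\left(10,14 \right)} = 0 \left(\left(-1\right) 14 \left(1 + 14\right)\right) = 0 \left(\left(-1\right) 14 \cdot 15\right) = 0 \left(-210\right) = 0$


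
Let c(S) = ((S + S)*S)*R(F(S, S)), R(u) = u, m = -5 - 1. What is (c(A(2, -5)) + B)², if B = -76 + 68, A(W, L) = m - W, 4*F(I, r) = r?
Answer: 69696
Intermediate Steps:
F(I, r) = r/4
m = -6
A(W, L) = -6 - W
B = -8
c(S) = S³/2 (c(S) = ((S + S)*S)*(S/4) = ((2*S)*S)*(S/4) = (2*S²)*(S/4) = S³/2)
(c(A(2, -5)) + B)² = ((-6 - 1*2)³/2 - 8)² = ((-6 - 2)³/2 - 8)² = ((½)*(-8)³ - 8)² = ((½)*(-512) - 8)² = (-256 - 8)² = (-264)² = 69696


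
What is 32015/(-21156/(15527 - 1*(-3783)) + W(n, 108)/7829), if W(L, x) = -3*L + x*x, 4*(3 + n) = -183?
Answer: 9679926699700/124851207 ≈ 77532.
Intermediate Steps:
n = -195/4 (n = -3 + (¼)*(-183) = -3 - 183/4 = -195/4 ≈ -48.750)
W(L, x) = x² - 3*L (W(L, x) = -3*L + x² = x² - 3*L)
32015/(-21156/(15527 - 1*(-3783)) + W(n, 108)/7829) = 32015/(-21156/(15527 - 1*(-3783)) + (108² - 3*(-195/4))/7829) = 32015/(-21156/(15527 + 3783) + (11664 + 585/4)*(1/7829)) = 32015/(-21156/19310 + (47241/4)*(1/7829)) = 32015/(-21156*1/19310 + 47241/31316) = 32015/(-10578/9655 + 47241/31316) = 32015/(124851207/302355980) = 32015*(302355980/124851207) = 9679926699700/124851207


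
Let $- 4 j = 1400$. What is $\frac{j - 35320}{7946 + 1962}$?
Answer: $- \frac{17835}{4954} \approx -3.6001$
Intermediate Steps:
$j = -350$ ($j = \left(- \frac{1}{4}\right) 1400 = -350$)
$\frac{j - 35320}{7946 + 1962} = \frac{-350 - 35320}{7946 + 1962} = - \frac{35670}{9908} = \left(-35670\right) \frac{1}{9908} = - \frac{17835}{4954}$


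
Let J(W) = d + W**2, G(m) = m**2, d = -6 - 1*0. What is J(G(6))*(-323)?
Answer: -416670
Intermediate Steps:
d = -6 (d = -6 + 0 = -6)
J(W) = -6 + W**2
J(G(6))*(-323) = (-6 + (6**2)**2)*(-323) = (-6 + 36**2)*(-323) = (-6 + 1296)*(-323) = 1290*(-323) = -416670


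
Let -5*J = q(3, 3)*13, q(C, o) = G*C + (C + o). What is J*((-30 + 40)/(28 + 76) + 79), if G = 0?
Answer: -12339/10 ≈ -1233.9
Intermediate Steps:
q(C, o) = C + o (q(C, o) = 0*C + (C + o) = 0 + (C + o) = C + o)
J = -78/5 (J = -(3 + 3)*13/5 = -6*13/5 = -⅕*78 = -78/5 ≈ -15.600)
J*((-30 + 40)/(28 + 76) + 79) = -78*((-30 + 40)/(28 + 76) + 79)/5 = -78*(10/104 + 79)/5 = -78*(10*(1/104) + 79)/5 = -78*(5/52 + 79)/5 = -78/5*4113/52 = -12339/10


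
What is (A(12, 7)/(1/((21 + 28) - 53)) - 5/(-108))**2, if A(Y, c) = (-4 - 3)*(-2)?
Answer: 36517849/11664 ≈ 3130.8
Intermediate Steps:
A(Y, c) = 14 (A(Y, c) = -7*(-2) = 14)
(A(12, 7)/(1/((21 + 28) - 53)) - 5/(-108))**2 = (14/(1/((21 + 28) - 53)) - 5/(-108))**2 = (14/(1/(49 - 53)) - 5*(-1/108))**2 = (14/(1/(-4)) + 5/108)**2 = (14/(-1/4) + 5/108)**2 = (14*(-4) + 5/108)**2 = (-56 + 5/108)**2 = (-6043/108)**2 = 36517849/11664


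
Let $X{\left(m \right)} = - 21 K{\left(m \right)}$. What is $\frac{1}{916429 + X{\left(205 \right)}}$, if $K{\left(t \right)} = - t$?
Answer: $\frac{1}{920734} \approx 1.0861 \cdot 10^{-6}$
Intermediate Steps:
$X{\left(m \right)} = 21 m$ ($X{\left(m \right)} = - 21 \left(- m\right) = 21 m$)
$\frac{1}{916429 + X{\left(205 \right)}} = \frac{1}{916429 + 21 \cdot 205} = \frac{1}{916429 + 4305} = \frac{1}{920734}$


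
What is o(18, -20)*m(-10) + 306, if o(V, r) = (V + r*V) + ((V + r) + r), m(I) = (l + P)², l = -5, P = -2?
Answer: -17530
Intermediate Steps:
m(I) = 49 (m(I) = (-5 - 2)² = (-7)² = 49)
o(V, r) = 2*V + 2*r + V*r (o(V, r) = (V + V*r) + (V + 2*r) = 2*V + 2*r + V*r)
o(18, -20)*m(-10) + 306 = (2*18 + 2*(-20) + 18*(-20))*49 + 306 = (36 - 40 - 360)*49 + 306 = -364*49 + 306 = -17836 + 306 = -17530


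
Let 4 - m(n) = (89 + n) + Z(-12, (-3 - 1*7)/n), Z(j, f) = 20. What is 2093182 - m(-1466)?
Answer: 2091821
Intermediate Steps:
m(n) = -105 - n (m(n) = 4 - ((89 + n) + 20) = 4 - (109 + n) = 4 + (-109 - n) = -105 - n)
2093182 - m(-1466) = 2093182 - (-105 - 1*(-1466)) = 2093182 - (-105 + 1466) = 2093182 - 1*1361 = 2093182 - 1361 = 2091821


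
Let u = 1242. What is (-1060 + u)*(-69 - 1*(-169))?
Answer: 18200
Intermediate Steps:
(-1060 + u)*(-69 - 1*(-169)) = (-1060 + 1242)*(-69 - 1*(-169)) = 182*(-69 + 169) = 182*100 = 18200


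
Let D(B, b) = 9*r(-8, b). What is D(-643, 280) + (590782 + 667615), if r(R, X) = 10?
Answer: 1258487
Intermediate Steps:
D(B, b) = 90 (D(B, b) = 9*10 = 90)
D(-643, 280) + (590782 + 667615) = 90 + (590782 + 667615) = 90 + 1258397 = 1258487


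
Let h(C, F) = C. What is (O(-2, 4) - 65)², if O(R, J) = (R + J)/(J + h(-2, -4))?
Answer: 4096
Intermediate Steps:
O(R, J) = (J + R)/(-2 + J) (O(R, J) = (R + J)/(J - 2) = (J + R)/(-2 + J))
(O(-2, 4) - 65)² = ((4 - 2)/(-2 + 4) - 65)² = (2/2 - 65)² = ((½)*2 - 65)² = (1 - 65)² = (-64)² = 4096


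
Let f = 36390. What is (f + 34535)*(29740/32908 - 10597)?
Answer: -6182821907700/8227 ≈ -7.5153e+8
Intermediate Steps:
(f + 34535)*(29740/32908 - 10597) = (36390 + 34535)*(29740/32908 - 10597) = 70925*(29740*(1/32908) - 10597) = 70925*(7435/8227 - 10597) = 70925*(-87174084/8227) = -6182821907700/8227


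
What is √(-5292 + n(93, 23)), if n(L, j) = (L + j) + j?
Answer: I*√5153 ≈ 71.784*I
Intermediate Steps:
n(L, j) = L + 2*j
√(-5292 + n(93, 23)) = √(-5292 + (93 + 2*23)) = √(-5292 + (93 + 46)) = √(-5292 + 139) = √(-5153) = I*√5153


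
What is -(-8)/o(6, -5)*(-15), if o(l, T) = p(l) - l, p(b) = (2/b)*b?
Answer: 30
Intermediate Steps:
p(b) = 2
o(l, T) = 2 - l
-(-8)/o(6, -5)*(-15) = -(-8)/(2 - 1*6)*(-15) = -(-8)/(2 - 6)*(-15) = -(-8)/(-4)*(-15) = -(-8)*(-1)/4*(-15) = -4*½*(-15) = -2*(-15) = 30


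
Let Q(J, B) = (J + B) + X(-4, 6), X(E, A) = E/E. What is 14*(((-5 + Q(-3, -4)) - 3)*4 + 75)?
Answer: 266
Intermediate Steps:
X(E, A) = 1
Q(J, B) = 1 + B + J (Q(J, B) = (J + B) + 1 = (B + J) + 1 = 1 + B + J)
14*(((-5 + Q(-3, -4)) - 3)*4 + 75) = 14*(((-5 + (1 - 4 - 3)) - 3)*4 + 75) = 14*(((-5 - 6) - 3)*4 + 75) = 14*((-11 - 3)*4 + 75) = 14*(-14*4 + 75) = 14*(-56 + 75) = 14*19 = 266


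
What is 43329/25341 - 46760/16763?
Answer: -152873711/141597061 ≈ -1.0796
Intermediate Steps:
43329/25341 - 46760/16763 = 43329*(1/25341) - 46760*1/16763 = 14443/8447 - 46760/16763 = -152873711/141597061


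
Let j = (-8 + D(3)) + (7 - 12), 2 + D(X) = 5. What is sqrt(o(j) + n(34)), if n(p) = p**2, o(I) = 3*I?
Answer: sqrt(1126) ≈ 33.556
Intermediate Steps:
D(X) = 3 (D(X) = -2 + 5 = 3)
j = -10 (j = (-8 + 3) + (7 - 12) = -5 - 5 = -10)
sqrt(o(j) + n(34)) = sqrt(3*(-10) + 34**2) = sqrt(-30 + 1156) = sqrt(1126)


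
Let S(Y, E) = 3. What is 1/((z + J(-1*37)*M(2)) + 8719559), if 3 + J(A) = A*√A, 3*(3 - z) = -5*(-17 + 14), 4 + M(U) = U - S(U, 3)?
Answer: 8719572/76030937129509 - 185*I*√37/76030937129509 ≈ 1.1468e-7 - 1.4801e-11*I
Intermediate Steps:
M(U) = -7 + U (M(U) = -4 + (U - 1*3) = -4 + (U - 3) = -4 + (-3 + U) = -7 + U)
z = -2 (z = 3 - (-5)*(-17 + 14)/3 = 3 - (-5)*(-3)/3 = 3 - ⅓*15 = 3 - 5 = -2)
J(A) = -3 + A^(3/2) (J(A) = -3 + A*√A = -3 + A^(3/2))
1/((z + J(-1*37)*M(2)) + 8719559) = 1/((-2 + (-3 + (-1*37)^(3/2))*(-7 + 2)) + 8719559) = 1/((-2 + (-3 + (-37)^(3/2))*(-5)) + 8719559) = 1/((-2 + (-3 - 37*I*√37)*(-5)) + 8719559) = 1/((-2 + (15 + 185*I*√37)) + 8719559) = 1/((13 + 185*I*√37) + 8719559) = 1/(8719572 + 185*I*√37)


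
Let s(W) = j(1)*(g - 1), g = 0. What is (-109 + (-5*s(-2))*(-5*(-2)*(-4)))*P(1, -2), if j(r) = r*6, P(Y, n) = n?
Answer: 2618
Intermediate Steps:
j(r) = 6*r
s(W) = -6 (s(W) = (6*1)*(0 - 1) = 6*(-1) = -6)
(-109 + (-5*s(-2))*(-5*(-2)*(-4)))*P(1, -2) = (-109 + (-5*(-6))*(-5*(-2)*(-4)))*(-2) = (-109 + 30*(10*(-4)))*(-2) = (-109 + 30*(-40))*(-2) = (-109 - 1200)*(-2) = -1309*(-2) = 2618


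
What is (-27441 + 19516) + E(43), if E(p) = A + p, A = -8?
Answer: -7890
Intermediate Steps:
E(p) = -8 + p
(-27441 + 19516) + E(43) = (-27441 + 19516) + (-8 + 43) = -7925 + 35 = -7890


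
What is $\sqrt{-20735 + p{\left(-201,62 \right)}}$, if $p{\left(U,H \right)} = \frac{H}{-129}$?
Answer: $\frac{i \sqrt{345059133}}{129} \approx 144.0 i$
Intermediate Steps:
$p{\left(U,H \right)} = - \frac{H}{129}$ ($p{\left(U,H \right)} = H \left(- \frac{1}{129}\right) = - \frac{H}{129}$)
$\sqrt{-20735 + p{\left(-201,62 \right)}} = \sqrt{-20735 - \frac{62}{129}} = \sqrt{- \frac{2674877}{129}} = \frac{i \sqrt{345059133}}{129}$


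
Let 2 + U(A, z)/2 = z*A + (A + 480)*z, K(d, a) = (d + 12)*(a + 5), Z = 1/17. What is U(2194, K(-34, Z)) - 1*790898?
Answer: -31865846/17 ≈ -1.8745e+6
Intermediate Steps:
Z = 1/17 ≈ 0.058824
K(d, a) = (5 + a)*(12 + d) (K(d, a) = (12 + d)*(5 + a) = (5 + a)*(12 + d))
U(A, z) = -4 + 2*A*z + 2*z*(480 + A) (U(A, z) = -4 + 2*(z*A + (A + 480)*z) = -4 + 2*(A*z + (480 + A)*z) = -4 + 2*(A*z + z*(480 + A)) = -4 + (2*A*z + 2*z*(480 + A)) = -4 + 2*A*z + 2*z*(480 + A))
U(2194, K(-34, Z)) - 1*790898 = (-4 + 960*(60 + 5*(-34) + 12*(1/17) + (1/17)*(-34)) + 4*2194*(60 + 5*(-34) + 12*(1/17) + (1/17)*(-34))) - 1*790898 = (-4 + 960*(60 - 170 + 12/17 - 2) + 4*2194*(60 - 170 + 12/17 - 2)) - 790898 = (-4 + 960*(-1892/17) + 4*2194*(-1892/17)) - 790898 = (-4 - 1816320/17 - 16604192/17) - 790898 = -18420580/17 - 790898 = -31865846/17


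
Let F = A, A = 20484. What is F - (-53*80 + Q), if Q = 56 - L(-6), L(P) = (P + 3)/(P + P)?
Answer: 98673/4 ≈ 24668.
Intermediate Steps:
L(P) = (3 + P)/(2*P) (L(P) = (3 + P)/((2*P)) = (3 + P)*(1/(2*P)) = (3 + P)/(2*P))
F = 20484
Q = 223/4 (Q = 56 - (3 - 6)/(2*(-6)) = 56 - (-1)*(-3)/(2*6) = 56 - 1*¼ = 56 - ¼ = 223/4 ≈ 55.750)
F - (-53*80 + Q) = 20484 - (-53*80 + 223/4) = 20484 - (-4240 + 223/4) = 20484 - 1*(-16737/4) = 20484 + 16737/4 = 98673/4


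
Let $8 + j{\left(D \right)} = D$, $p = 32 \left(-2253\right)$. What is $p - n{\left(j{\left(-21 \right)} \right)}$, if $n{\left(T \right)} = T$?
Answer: $-72067$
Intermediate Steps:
$p = -72096$
$j{\left(D \right)} = -8 + D$
$p - n{\left(j{\left(-21 \right)} \right)} = -72096 - \left(-8 - 21\right) = -72096 - -29 = -72096 + 29 = -72067$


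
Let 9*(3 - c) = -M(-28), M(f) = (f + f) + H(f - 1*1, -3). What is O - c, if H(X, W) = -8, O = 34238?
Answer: 308179/9 ≈ 34242.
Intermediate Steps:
M(f) = -8 + 2*f (M(f) = (f + f) - 8 = 2*f - 8 = -8 + 2*f)
c = -37/9 (c = 3 - (-1)*(-8 + 2*(-28))/9 = 3 - (-1)*(-8 - 56)/9 = 3 - (-1)*(-64)/9 = 3 - ⅑*64 = 3 - 64/9 = -37/9 ≈ -4.1111)
O - c = 34238 - 1*(-37/9) = 34238 + 37/9 = 308179/9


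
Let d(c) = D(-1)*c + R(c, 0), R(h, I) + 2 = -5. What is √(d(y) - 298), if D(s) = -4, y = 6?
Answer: I*√329 ≈ 18.138*I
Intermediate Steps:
R(h, I) = -7 (R(h, I) = -2 - 5 = -7)
d(c) = -7 - 4*c (d(c) = -4*c - 7 = -7 - 4*c)
√(d(y) - 298) = √((-7 - 4*6) - 298) = √((-7 - 24) - 298) = √(-31 - 298) = √(-329) = I*√329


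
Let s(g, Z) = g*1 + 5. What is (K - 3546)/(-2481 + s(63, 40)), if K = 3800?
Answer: -2/19 ≈ -0.10526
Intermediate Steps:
s(g, Z) = 5 + g (s(g, Z) = g + 5 = 5 + g)
(K - 3546)/(-2481 + s(63, 40)) = (3800 - 3546)/(-2481 + (5 + 63)) = 254/(-2481 + 68) = 254/(-2413) = 254*(-1/2413) = -2/19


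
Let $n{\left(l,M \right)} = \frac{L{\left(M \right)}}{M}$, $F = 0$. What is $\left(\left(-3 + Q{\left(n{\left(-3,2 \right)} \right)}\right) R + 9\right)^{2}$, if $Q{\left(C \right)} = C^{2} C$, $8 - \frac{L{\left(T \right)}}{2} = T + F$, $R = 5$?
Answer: $1153476$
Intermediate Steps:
$L{\left(T \right)} = 16 - 2 T$ ($L{\left(T \right)} = 16 - 2 \left(T + 0\right) = 16 - 2 T$)
$n{\left(l,M \right)} = \frac{16 - 2 M}{M}$
$Q{\left(C \right)} = C^{3}$
$\left(\left(-3 + Q{\left(n{\left(-3,2 \right)} \right)}\right) R + 9\right)^{2} = \left(\left(-3 + \left(-2 + \frac{16}{2}\right)^{3}\right) 5 + 9\right)^{2} = \left(\left(-3 + \left(-2 + 16 \cdot \frac{1}{2}\right)^{3}\right) 5 + 9\right)^{2} = \left(\left(-3 + \left(-2 + 8\right)^{3}\right) 5 + 9\right)^{2} = \left(\left(-3 + 6^{3}\right) 5 + 9\right)^{2} = \left(\left(-3 + 216\right) 5 + 9\right)^{2} = \left(213 \cdot 5 + 9\right)^{2} = \left(1065 + 9\right)^{2} = 1074^{2} = 1153476$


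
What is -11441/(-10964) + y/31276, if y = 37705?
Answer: 48201646/21431879 ≈ 2.2491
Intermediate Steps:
-11441/(-10964) + y/31276 = -11441/(-10964) + 37705/31276 = -11441*(-1/10964) + 37705*(1/31276) = 11441/10964 + 37705/31276 = 48201646/21431879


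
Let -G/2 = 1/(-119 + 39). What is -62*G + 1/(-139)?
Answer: -4329/2780 ≈ -1.5572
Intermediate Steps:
G = 1/40 (G = -2/(-119 + 39) = -2/(-80) = -2*(-1/80) = 1/40 ≈ 0.025000)
-62*G + 1/(-139) = -62*1/40 + 1/(-139) = -31/20 - 1/139 = -4329/2780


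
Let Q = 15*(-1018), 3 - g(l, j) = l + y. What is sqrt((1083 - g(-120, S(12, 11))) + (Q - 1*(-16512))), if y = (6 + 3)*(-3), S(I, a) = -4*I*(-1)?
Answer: 5*sqrt(87) ≈ 46.637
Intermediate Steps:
S(I, a) = 4*I
y = -27 (y = 9*(-3) = -27)
g(l, j) = 30 - l (g(l, j) = 3 - (l - 27) = 3 - (-27 + l) = 3 + (27 - l) = 30 - l)
Q = -15270
sqrt((1083 - g(-120, S(12, 11))) + (Q - 1*(-16512))) = sqrt((1083 - (30 - 1*(-120))) + (-15270 - 1*(-16512))) = sqrt((1083 - (30 + 120)) + (-15270 + 16512)) = sqrt((1083 - 1*150) + 1242) = sqrt((1083 - 150) + 1242) = sqrt(933 + 1242) = sqrt(2175) = 5*sqrt(87)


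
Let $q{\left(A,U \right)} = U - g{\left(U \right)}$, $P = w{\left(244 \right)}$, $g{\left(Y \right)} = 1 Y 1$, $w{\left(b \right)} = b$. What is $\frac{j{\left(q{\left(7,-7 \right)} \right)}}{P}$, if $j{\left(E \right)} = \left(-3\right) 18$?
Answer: $- \frac{27}{122} \approx -0.22131$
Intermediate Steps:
$g{\left(Y \right)} = Y$ ($g{\left(Y \right)} = Y 1 = Y$)
$P = 244$
$q{\left(A,U \right)} = 0$ ($q{\left(A,U \right)} = U - U = 0$)
$j{\left(E \right)} = -54$
$\frac{j{\left(q{\left(7,-7 \right)} \right)}}{P} = - \frac{54}{244} = \left(-54\right) \frac{1}{244} = - \frac{27}{122}$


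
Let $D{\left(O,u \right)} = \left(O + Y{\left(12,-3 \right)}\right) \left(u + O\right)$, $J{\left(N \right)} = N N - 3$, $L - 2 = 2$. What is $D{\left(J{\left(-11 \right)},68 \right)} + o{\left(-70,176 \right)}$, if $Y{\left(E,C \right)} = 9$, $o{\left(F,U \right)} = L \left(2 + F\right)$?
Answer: $23350$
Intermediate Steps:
$L = 4$ ($L = 2 + 2 = 4$)
$J{\left(N \right)} = -3 + N^{2}$ ($J{\left(N \right)} = N^{2} - 3 = -3 + N^{2}$)
$o{\left(F,U \right)} = 8 + 4 F$ ($o{\left(F,U \right)} = 4 \left(2 + F\right) = 8 + 4 F$)
$D{\left(O,u \right)} = \left(9 + O\right) \left(O + u\right)$ ($D{\left(O,u \right)} = \left(O + 9\right) \left(u + O\right) = \left(9 + O\right) \left(O + u\right)$)
$D{\left(J{\left(-11 \right)},68 \right)} + o{\left(-70,176 \right)} = \left(\left(-3 + \left(-11\right)^{2}\right)^{2} + 9 \left(-3 + \left(-11\right)^{2}\right) + 9 \cdot 68 + \left(-3 + \left(-11\right)^{2}\right) 68\right) + \left(8 + 4 \left(-70\right)\right) = \left(\left(-3 + 121\right)^{2} + 9 \left(-3 + 121\right) + 612 + \left(-3 + 121\right) 68\right) + \left(8 - 280\right) = \left(118^{2} + 9 \cdot 118 + 612 + 118 \cdot 68\right) - 272 = \left(13924 + 1062 + 612 + 8024\right) - 272 = 23622 - 272 = 23350$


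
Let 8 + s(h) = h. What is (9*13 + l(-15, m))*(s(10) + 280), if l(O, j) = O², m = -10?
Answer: 96444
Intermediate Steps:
s(h) = -8 + h
(9*13 + l(-15, m))*(s(10) + 280) = (9*13 + (-15)²)*((-8 + 10) + 280) = (117 + 225)*(2 + 280) = 342*282 = 96444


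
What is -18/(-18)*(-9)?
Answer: -9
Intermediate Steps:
-18/(-18)*(-9) = -18*(-1/18)*(-9) = 1*(-9) = -9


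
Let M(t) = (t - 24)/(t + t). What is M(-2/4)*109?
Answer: 5341/2 ≈ 2670.5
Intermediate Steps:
M(t) = (-24 + t)/(2*t) (M(t) = (-24 + t)/((2*t)) = (-24 + t)*(1/(2*t)) = (-24 + t)/(2*t))
M(-2/4)*109 = ((-24 - 2/4)/(2*((-2/4))))*109 = ((-24 + (1/4)*(-2))/(2*(((1/4)*(-2)))))*109 = ((-24 - 1/2)/(2*(-1/2)))*109 = ((1/2)*(-2)*(-49/2))*109 = (49/2)*109 = 5341/2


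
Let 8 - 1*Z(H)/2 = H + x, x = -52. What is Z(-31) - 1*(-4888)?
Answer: 5070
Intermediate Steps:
Z(H) = 120 - 2*H (Z(H) = 16 - 2*(H - 52) = 16 - 2*(-52 + H) = 16 + (104 - 2*H) = 120 - 2*H)
Z(-31) - 1*(-4888) = (120 - 2*(-31)) - 1*(-4888) = (120 + 62) + 4888 = 182 + 4888 = 5070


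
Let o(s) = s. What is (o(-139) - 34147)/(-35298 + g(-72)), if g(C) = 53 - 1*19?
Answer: 17143/17632 ≈ 0.97227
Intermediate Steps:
g(C) = 34 (g(C) = 53 - 19 = 34)
(o(-139) - 34147)/(-35298 + g(-72)) = (-139 - 34147)/(-35298 + 34) = -34286/(-35264) = -34286*(-1/35264) = 17143/17632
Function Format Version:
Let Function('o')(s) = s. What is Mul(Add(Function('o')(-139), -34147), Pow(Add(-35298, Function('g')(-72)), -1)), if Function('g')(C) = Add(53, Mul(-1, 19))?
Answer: Rational(17143, 17632) ≈ 0.97227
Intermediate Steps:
Function('g')(C) = 34 (Function('g')(C) = Add(53, -19) = 34)
Mul(Add(Function('o')(-139), -34147), Pow(Add(-35298, Function('g')(-72)), -1)) = Mul(Add(-139, -34147), Pow(Add(-35298, 34), -1)) = Mul(-34286, Pow(-35264, -1)) = Mul(-34286, Rational(-1, 35264)) = Rational(17143, 17632)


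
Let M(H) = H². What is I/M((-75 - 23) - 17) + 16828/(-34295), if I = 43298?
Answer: 252470922/90710275 ≈ 2.7833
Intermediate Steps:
I/M((-75 - 23) - 17) + 16828/(-34295) = 43298/(((-75 - 23) - 17)²) + 16828/(-34295) = 43298/((-98 - 17)²) + 16828*(-1/34295) = 43298/((-115)²) - 16828/34295 = 43298/13225 - 16828/34295 = 252470922/90710275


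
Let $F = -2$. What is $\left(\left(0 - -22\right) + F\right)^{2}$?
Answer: $400$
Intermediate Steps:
$\left(\left(0 - -22\right) + F\right)^{2} = \left(\left(0 - -22\right) - 2\right)^{2} = \left(\left(0 + 22\right) - 2\right)^{2} = \left(22 - 2\right)^{2} = 20^{2} = 400$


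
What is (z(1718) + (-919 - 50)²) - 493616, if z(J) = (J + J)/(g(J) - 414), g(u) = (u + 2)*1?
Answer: 290812003/653 ≈ 4.4535e+5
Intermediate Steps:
g(u) = 2 + u (g(u) = (2 + u)*1 = 2 + u)
z(J) = 2*J/(-412 + J) (z(J) = (J + J)/((2 + J) - 414) = (2*J)/(-412 + J) = 2*J/(-412 + J))
(z(1718) + (-919 - 50)²) - 493616 = (2*1718/(-412 + 1718) + (-919 - 50)²) - 493616 = (2*1718/1306 + (-969)²) - 493616 = (2*1718*(1/1306) + 938961) - 493616 = (1718/653 + 938961) - 493616 = 613143251/653 - 493616 = 290812003/653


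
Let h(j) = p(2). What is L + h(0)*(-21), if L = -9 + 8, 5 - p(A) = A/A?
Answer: -85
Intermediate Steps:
p(A) = 4 (p(A) = 5 - A/A = 5 - 1*1 = 5 - 1 = 4)
h(j) = 4
L = -1
L + h(0)*(-21) = -1 + 4*(-21) = -1 - 84 = -85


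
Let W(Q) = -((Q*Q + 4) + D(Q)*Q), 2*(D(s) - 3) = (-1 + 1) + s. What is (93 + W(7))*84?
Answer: -462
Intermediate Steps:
D(s) = 3 + s/2 (D(s) = 3 + ((-1 + 1) + s)/2 = 3 + (0 + s)/2 = 3 + s/2)
W(Q) = -4 - Q² - Q*(3 + Q/2) (W(Q) = -((Q*Q + 4) + (3 + Q/2)*Q) = -((Q² + 4) + Q*(3 + Q/2)) = -((4 + Q²) + Q*(3 + Q/2)) = -(4 + Q² + Q*(3 + Q/2)) = -4 - Q² - Q*(3 + Q/2))
(93 + W(7))*84 = (93 + (-4 - 3*7 - 3/2*7²))*84 = (93 + (-4 - 21 - 3/2*49))*84 = (93 + (-4 - 21 - 147/2))*84 = (93 - 197/2)*84 = -11/2*84 = -462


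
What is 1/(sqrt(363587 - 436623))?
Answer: -I*sqrt(19)/1178 ≈ -0.0037003*I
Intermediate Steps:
1/(sqrt(363587 - 436623)) = 1/(sqrt(-73036)) = 1/(62*I*sqrt(19)) = -I*sqrt(19)/1178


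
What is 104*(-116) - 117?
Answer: -12181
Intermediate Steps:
104*(-116) - 117 = -12064 - 117 = -12181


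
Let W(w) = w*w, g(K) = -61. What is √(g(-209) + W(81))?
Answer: 10*√65 ≈ 80.623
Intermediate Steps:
W(w) = w²
√(g(-209) + W(81)) = √(-61 + 81²) = √(-61 + 6561) = √6500 = 10*√65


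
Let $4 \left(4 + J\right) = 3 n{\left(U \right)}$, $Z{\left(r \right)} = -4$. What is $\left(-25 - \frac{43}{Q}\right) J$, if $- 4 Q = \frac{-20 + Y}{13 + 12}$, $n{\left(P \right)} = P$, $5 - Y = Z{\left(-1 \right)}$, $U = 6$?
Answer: $- \frac{4575}{22} \approx -207.95$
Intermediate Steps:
$Y = 9$ ($Y = 5 - -4 = 5 + 4 = 9$)
$Q = \frac{11}{100}$ ($Q = - \frac{\left(-20 + 9\right) \frac{1}{13 + 12}}{4} = - \frac{\left(-11\right) \frac{1}{25}}{4} = \left(- \frac{1}{4}\right) \left(- \frac{11}{25}\right) = \frac{11}{100} \approx 0.11$)
$J = \frac{1}{2}$ ($J = -4 + \frac{3 \cdot 6}{4} = -4 + \frac{1}{4} \cdot 18 = -4 + \frac{9}{2} = \frac{1}{2} \approx 0.5$)
$\left(-25 - \frac{43}{Q}\right) J = \left(-25 - \frac{43}{\frac{11}{100}}\right) \frac{1}{2} = \left(-25 - \frac{4300}{11}\right) \frac{1}{2} = \left(- \frac{4575}{11}\right) \frac{1}{2} = - \frac{4575}{22}$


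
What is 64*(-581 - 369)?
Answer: -60800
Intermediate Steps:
64*(-581 - 369) = 64*(-950) = -60800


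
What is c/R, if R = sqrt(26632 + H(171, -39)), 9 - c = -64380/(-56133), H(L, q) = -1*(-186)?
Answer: 146939*sqrt(26818)/501791598 ≈ 0.047954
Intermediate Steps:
H(L, q) = 186
c = 146939/18711 (c = 9 - (-64380)/(-56133) = 9 - (-64380)*(-1)/56133 = 9 - 1*21460/18711 = 9 - 21460/18711 = 146939/18711 ≈ 7.8531)
R = sqrt(26818) (R = sqrt(26632 + 186) = sqrt(26818) ≈ 163.76)
c/R = 146939/(18711*(sqrt(26818))) = 146939*(sqrt(26818)/26818)/18711 = 146939*sqrt(26818)/501791598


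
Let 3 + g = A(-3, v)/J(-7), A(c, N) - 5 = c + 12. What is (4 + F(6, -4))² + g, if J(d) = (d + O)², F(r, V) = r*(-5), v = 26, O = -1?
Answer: 21543/32 ≈ 673.22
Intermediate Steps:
F(r, V) = -5*r
J(d) = (-1 + d)² (J(d) = (d - 1)² = (-1 + d)²)
A(c, N) = 17 + c (A(c, N) = 5 + (c + 12) = 5 + (12 + c) = 17 + c)
g = -89/32 (g = -3 + (17 - 3)/((-1 - 7)²) = -3 + 14/((-8)²) = -3 + 14/64 = -3 + 14*(1/64) = -3 + 7/32 = -89/32 ≈ -2.7813)
(4 + F(6, -4))² + g = (4 - 5*6)² - 89/32 = (4 - 30)² - 89/32 = (-26)² - 89/32 = 676 - 89/32 = 21543/32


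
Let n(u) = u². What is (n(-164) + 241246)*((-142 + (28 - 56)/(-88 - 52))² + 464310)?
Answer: 3247315189202/25 ≈ 1.2989e+11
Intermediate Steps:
(n(-164) + 241246)*((-142 + (28 - 56)/(-88 - 52))² + 464310) = ((-164)² + 241246)*((-142 + (28 - 56)/(-88 - 52))² + 464310) = (26896 + 241246)*((-142 - 28/(-140))² + 464310) = 268142*((-142 - 28*(-1/140))² + 464310) = 268142*((-142 + ⅕)² + 464310) = 268142*((-709/5)² + 464310) = 268142*(502681/25 + 464310) = 268142*(12110431/25) = 3247315189202/25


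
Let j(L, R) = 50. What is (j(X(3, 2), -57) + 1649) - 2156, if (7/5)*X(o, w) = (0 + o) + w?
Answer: -457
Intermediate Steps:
X(o, w) = 5*o/7 + 5*w/7 (X(o, w) = 5*((0 + o) + w)/7 = 5*(o + w)/7 = 5*o/7 + 5*w/7)
(j(X(3, 2), -57) + 1649) - 2156 = (50 + 1649) - 2156 = 1699 - 2156 = -457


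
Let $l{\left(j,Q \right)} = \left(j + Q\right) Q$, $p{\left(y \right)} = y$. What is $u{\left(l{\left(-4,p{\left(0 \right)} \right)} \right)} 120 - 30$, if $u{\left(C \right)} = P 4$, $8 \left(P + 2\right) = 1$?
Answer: $-930$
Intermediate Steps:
$P = - \frac{15}{8}$ ($P = -2 + \frac{1}{8} \cdot 1 = -2 + \frac{1}{8} = - \frac{15}{8} \approx -1.875$)
$l{\left(j,Q \right)} = Q \left(Q + j\right)$ ($l{\left(j,Q \right)} = \left(Q + j\right) Q = Q \left(Q + j\right)$)
$u{\left(C \right)} = - \frac{15}{2}$ ($u{\left(C \right)} = \left(- \frac{15}{8}\right) 4 = - \frac{15}{2}$)
$u{\left(l{\left(-4,p{\left(0 \right)} \right)} \right)} 120 - 30 = \left(- \frac{15}{2}\right) 120 - 30 = -900 - 30 = -930$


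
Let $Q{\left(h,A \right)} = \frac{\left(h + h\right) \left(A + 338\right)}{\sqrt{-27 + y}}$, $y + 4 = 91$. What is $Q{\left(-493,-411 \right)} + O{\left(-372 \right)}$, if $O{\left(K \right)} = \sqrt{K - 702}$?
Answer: $\frac{35989 \sqrt{15}}{15} + i \sqrt{1074} \approx 9292.3 + 32.772 i$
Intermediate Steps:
$y = 87$ ($y = -4 + 91 = 87$)
$O{\left(K \right)} = \sqrt{-702 + K}$
$Q{\left(h,A \right)} = \frac{h \sqrt{15} \left(338 + A\right)}{15}$ ($Q{\left(h,A \right)} = \frac{\left(h + h\right) \left(A + 338\right)}{\sqrt{-27 + 87}} = \frac{2 h \left(338 + A\right)}{\sqrt{60}} = \frac{2 h \left(338 + A\right)}{2 \sqrt{15}} = 2 h \left(338 + A\right) \frac{\sqrt{15}}{30} = \frac{h \sqrt{15} \left(338 + A\right)}{15}$)
$Q{\left(-493,-411 \right)} + O{\left(-372 \right)} = \frac{1}{15} \left(-493\right) \sqrt{15} \left(338 - 411\right) + \sqrt{-702 - 372} = \frac{1}{15} \left(-493\right) \sqrt{15} \left(-73\right) + \sqrt{-1074} = \frac{35989 \sqrt{15}}{15} + i \sqrt{1074}$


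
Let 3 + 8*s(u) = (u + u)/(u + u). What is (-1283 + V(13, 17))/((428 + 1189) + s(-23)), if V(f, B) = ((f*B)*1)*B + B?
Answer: 9964/6467 ≈ 1.5407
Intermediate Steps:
s(u) = -1/4 (s(u) = -3/8 + ((u + u)/(u + u))/8 = -3/8 + ((2*u)/((2*u)))/8 = -3/8 + ((2*u)*(1/(2*u)))/8 = -3/8 + (1/8)*1 = -3/8 + 1/8 = -1/4)
V(f, B) = B + f*B**2 (V(f, B) = ((B*f)*1)*B + B = (B*f)*B + B = f*B**2 + B = B + f*B**2)
(-1283 + V(13, 17))/((428 + 1189) + s(-23)) = (-1283 + 17*(1 + 17*13))/((428 + 1189) - 1/4) = (-1283 + 17*(1 + 221))/(1617 - 1/4) = (-1283 + 17*222)/(6467/4) = (-1283 + 3774)*(4/6467) = 2491*(4/6467) = 9964/6467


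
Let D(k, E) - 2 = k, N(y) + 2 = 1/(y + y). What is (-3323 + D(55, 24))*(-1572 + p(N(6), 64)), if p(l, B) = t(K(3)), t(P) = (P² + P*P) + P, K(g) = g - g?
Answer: 5134152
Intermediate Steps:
N(y) = -2 + 1/(2*y) (N(y) = -2 + 1/(y + y) = -2 + 1/(2*y))
D(k, E) = 2 + k
K(g) = 0
t(P) = P + 2*P² (t(P) = (P² + P²) + P = 2*P² + P = P + 2*P²)
p(l, B) = 0 (p(l, B) = 0*(1 + 2*0) = 0*(1 + 0) = 0*1 = 0)
(-3323 + D(55, 24))*(-1572 + p(N(6), 64)) = (-3323 + (2 + 55))*(-1572 + 0) = (-3323 + 57)*(-1572) = -3266*(-1572) = 5134152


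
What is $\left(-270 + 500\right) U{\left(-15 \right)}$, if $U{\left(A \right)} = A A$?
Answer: $51750$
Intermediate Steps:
$U{\left(A \right)} = A^{2}$
$\left(-270 + 500\right) U{\left(-15 \right)} = \left(-270 + 500\right) \left(-15\right)^{2} = 230 \cdot 225 = 51750$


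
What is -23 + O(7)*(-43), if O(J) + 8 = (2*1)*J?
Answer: -281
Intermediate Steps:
O(J) = -8 + 2*J (O(J) = -8 + (2*1)*J = -8 + 2*J)
-23 + O(7)*(-43) = -23 + (-8 + 2*7)*(-43) = -23 + (-8 + 14)*(-43) = -23 + 6*(-43) = -23 - 258 = -281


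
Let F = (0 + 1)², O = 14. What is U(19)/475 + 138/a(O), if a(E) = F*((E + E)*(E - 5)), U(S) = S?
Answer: 617/1050 ≈ 0.58762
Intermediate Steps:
F = 1 (F = 1² = 1)
a(E) = 2*E*(-5 + E) (a(E) = 1*((E + E)*(E - 5)) = 1*((2*E)*(-5 + E)) = 1*(2*E*(-5 + E)) = 2*E*(-5 + E))
U(19)/475 + 138/a(O) = 19/475 + 138/((2*14*(-5 + 14))) = 19*(1/475) + 138/((2*14*9)) = 1/25 + 138/252 = 1/25 + 138*(1/252) = 1/25 + 23/42 = 617/1050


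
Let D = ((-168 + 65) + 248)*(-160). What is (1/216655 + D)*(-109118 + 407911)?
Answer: -1501851939729207/216655 ≈ -6.9320e+9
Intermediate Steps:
D = -23200 (D = (-103 + 248)*(-160) = 145*(-160) = -23200)
(1/216655 + D)*(-109118 + 407911) = (1/216655 - 23200)*(-109118 + 407911) = (1/216655 - 23200)*298793 = -5026395999/216655*298793 = -1501851939729207/216655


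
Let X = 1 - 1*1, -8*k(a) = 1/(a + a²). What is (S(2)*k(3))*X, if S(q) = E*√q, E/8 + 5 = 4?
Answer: 0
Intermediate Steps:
E = -8 (E = -40 + 8*4 = -40 + 32 = -8)
S(q) = -8*√q
k(a) = -1/(8*(a + a²))
X = 0 (X = 1 - 1 = 0)
(S(2)*k(3))*X = ((-8*√2)*(-⅛/(3*(1 + 3))))*0 = ((-8*√2)*(-⅛*⅓/4))*0 = ((-8*√2)*(-⅛*⅓*¼))*0 = (-8*√2*(-1/96))*0 = (√2/12)*0 = 0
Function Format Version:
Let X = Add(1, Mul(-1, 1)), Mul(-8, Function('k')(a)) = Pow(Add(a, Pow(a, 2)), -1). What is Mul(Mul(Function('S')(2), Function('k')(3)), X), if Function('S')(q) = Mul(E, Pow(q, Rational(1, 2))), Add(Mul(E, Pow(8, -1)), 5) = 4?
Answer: 0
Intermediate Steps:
E = -8 (E = Add(-40, Mul(8, 4)) = Add(-40, 32) = -8)
Function('S')(q) = Mul(-8, Pow(q, Rational(1, 2)))
Function('k')(a) = Mul(Rational(-1, 8), Pow(Add(a, Pow(a, 2)), -1))
X = 0 (X = Add(1, -1) = 0)
Mul(Mul(Function('S')(2), Function('k')(3)), X) = Mul(Mul(Mul(-8, Pow(2, Rational(1, 2))), Mul(Rational(-1, 8), Pow(3, -1), Pow(Add(1, 3), -1))), 0) = Mul(Mul(Mul(-8, Pow(2, Rational(1, 2))), Mul(Rational(-1, 8), Rational(1, 3), Pow(4, -1))), 0) = Mul(Mul(Mul(-8, Pow(2, Rational(1, 2))), Mul(Rational(-1, 8), Rational(1, 3), Rational(1, 4))), 0) = Mul(Mul(Mul(-8, Pow(2, Rational(1, 2))), Rational(-1, 96)), 0) = Mul(Mul(Rational(1, 12), Pow(2, Rational(1, 2))), 0) = 0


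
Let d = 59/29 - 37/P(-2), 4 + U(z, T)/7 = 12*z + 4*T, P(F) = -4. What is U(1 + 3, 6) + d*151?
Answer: 252875/116 ≈ 2180.0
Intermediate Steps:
U(z, T) = -28 + 28*T + 84*z (U(z, T) = -28 + 7*(12*z + 4*T) = -28 + 7*(4*T + 12*z) = -28 + (28*T + 84*z) = -28 + 28*T + 84*z)
d = 1309/116 (d = 59/29 - 37/(-4) = 59*(1/29) - 37*(-¼) = 59/29 + 37/4 = 1309/116 ≈ 11.284)
U(1 + 3, 6) + d*151 = (-28 + 28*6 + 84*(1 + 3)) + (1309/116)*151 = (-28 + 168 + 84*4) + 197659/116 = (-28 + 168 + 336) + 197659/116 = 476 + 197659/116 = 252875/116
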